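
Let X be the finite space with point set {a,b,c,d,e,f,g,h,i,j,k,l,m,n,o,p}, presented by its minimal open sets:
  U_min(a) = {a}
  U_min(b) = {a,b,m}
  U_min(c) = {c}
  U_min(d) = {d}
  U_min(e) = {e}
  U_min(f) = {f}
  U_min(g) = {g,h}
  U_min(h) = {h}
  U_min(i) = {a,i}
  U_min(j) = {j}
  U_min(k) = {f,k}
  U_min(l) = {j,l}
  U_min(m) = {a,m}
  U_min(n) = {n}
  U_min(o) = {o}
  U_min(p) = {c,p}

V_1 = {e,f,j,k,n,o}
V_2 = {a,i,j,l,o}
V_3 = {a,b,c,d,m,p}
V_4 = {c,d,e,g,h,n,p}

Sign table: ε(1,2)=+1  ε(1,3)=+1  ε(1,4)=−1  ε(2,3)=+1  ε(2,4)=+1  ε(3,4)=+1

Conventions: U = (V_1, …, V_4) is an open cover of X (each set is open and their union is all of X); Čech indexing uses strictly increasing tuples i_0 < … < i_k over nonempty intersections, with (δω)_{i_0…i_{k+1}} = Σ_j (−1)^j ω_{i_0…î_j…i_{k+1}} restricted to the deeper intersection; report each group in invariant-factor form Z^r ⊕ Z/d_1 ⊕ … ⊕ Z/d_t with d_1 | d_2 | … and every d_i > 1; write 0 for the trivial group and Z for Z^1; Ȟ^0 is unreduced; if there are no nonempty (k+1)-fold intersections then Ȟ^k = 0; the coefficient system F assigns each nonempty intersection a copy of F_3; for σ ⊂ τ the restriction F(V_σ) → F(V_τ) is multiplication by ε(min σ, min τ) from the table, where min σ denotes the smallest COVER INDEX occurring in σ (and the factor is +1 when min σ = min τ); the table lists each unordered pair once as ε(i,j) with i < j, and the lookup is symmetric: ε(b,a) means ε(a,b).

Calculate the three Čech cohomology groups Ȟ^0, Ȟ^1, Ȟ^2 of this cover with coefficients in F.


Ȟ^0 = 0, Ȟ^1 = 0 and Ȟ^2 = 0

cover nerve:
  V12={j,o} V14={e,n} V23={a} V34={c,d,p}
C dims 4,4; δ0: rk_F3 4
Ȟ^0: (4−4)−0=0 ⇒ 0
Ȟ^1: (4−0)−4=0 ⇒ 0
Ȟ^2: (0−0)−0=0 ⇒ 0


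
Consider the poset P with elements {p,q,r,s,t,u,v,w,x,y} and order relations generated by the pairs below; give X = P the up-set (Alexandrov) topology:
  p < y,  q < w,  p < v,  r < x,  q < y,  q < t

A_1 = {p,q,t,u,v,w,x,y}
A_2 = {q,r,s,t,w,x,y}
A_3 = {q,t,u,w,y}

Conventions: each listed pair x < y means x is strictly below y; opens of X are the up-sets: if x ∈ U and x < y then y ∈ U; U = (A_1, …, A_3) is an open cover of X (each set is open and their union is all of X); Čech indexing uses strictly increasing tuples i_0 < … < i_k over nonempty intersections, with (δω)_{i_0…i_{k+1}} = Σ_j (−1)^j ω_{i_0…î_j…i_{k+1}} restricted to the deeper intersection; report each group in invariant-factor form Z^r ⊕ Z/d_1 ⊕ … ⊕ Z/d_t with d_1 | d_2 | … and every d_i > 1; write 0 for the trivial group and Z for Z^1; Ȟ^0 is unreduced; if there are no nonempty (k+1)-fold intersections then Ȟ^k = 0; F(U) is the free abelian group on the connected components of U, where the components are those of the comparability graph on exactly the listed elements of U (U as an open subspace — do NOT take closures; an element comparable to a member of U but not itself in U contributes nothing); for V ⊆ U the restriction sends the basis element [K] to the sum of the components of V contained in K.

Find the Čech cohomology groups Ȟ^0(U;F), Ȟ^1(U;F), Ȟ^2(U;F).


intersection data:
  A12={q,t,w,x,y} A13={q,t,u,w,y} A23={q,t,w,y}
  A123={q,t,w,y}
components per intersection:
  A1: {p,q,t,v,w,y} {u} {x}
  A2: {q,t,w,y} {r,x} {s}
  A3: {q,t,w,y} {u}
  A12: {q,t,w,y} {x}
  A13: {q,t,w,y} {u}
  A23: {q,t,w,y}
  A123: {q,t,w,y}
C dims 8,5,1; δ0: rk 4, SNF 1^4; δ1: rk 1, SNF 1^1
Ȟ^0 = (8 − 4) − 0 = 4, so Ȟ^0 ≅ Z^4
Ȟ^1 = (5 − 1) − 4 = 0, so Ȟ^1 ≅ 0
Ȟ^2 = (1 − 0) − 1 = 0, so Ȟ^2 ≅ 0

Ȟ^0(U;F) ≅ Z^4; Ȟ^1(U;F) ≅ 0; Ȟ^2(U;F) ≅ 0


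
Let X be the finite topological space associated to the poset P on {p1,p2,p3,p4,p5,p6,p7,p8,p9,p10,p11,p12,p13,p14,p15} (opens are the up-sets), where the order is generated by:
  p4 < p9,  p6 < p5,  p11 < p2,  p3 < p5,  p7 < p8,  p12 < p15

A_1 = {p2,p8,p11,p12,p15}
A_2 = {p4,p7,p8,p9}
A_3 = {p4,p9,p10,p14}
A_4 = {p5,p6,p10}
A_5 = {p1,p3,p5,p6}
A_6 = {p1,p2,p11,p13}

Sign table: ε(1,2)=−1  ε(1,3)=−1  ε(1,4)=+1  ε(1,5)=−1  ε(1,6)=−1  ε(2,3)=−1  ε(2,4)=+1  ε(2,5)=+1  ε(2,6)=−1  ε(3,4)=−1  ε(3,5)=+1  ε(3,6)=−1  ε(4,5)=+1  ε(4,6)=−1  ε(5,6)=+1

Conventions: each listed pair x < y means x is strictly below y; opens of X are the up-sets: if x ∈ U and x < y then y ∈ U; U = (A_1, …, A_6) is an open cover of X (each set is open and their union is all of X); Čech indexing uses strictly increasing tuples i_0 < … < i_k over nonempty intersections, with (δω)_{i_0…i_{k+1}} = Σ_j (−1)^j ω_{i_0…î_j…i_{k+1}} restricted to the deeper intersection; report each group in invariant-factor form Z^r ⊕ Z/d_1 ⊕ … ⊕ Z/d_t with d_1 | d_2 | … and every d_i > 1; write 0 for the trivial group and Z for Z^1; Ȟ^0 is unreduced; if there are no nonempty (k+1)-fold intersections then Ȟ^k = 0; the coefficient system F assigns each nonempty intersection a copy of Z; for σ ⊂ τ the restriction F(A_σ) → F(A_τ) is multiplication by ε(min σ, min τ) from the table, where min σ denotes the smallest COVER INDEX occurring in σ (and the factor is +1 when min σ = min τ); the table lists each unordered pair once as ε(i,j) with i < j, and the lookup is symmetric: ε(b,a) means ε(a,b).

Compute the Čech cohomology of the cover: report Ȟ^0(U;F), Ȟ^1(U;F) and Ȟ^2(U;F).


nonempty overlaps:
  A12={p8} A16={p2,p11} A23={p4,p9} A34={p10} A45={p5,p6} A56={p1}
C dims 6,6; δ0: rk 5, SNF 1^5
degree 0: 6−5−0 = 1 → Ȟ^0 ≅ Z
degree 1: 6−0−5 = 1 → Ȟ^1 ≅ Z
degree 2: 0−0−0 = 0 → Ȟ^2 ≅ 0

Ȟ^0 = Z; Ȟ^1 = Z; Ȟ^2 = 0


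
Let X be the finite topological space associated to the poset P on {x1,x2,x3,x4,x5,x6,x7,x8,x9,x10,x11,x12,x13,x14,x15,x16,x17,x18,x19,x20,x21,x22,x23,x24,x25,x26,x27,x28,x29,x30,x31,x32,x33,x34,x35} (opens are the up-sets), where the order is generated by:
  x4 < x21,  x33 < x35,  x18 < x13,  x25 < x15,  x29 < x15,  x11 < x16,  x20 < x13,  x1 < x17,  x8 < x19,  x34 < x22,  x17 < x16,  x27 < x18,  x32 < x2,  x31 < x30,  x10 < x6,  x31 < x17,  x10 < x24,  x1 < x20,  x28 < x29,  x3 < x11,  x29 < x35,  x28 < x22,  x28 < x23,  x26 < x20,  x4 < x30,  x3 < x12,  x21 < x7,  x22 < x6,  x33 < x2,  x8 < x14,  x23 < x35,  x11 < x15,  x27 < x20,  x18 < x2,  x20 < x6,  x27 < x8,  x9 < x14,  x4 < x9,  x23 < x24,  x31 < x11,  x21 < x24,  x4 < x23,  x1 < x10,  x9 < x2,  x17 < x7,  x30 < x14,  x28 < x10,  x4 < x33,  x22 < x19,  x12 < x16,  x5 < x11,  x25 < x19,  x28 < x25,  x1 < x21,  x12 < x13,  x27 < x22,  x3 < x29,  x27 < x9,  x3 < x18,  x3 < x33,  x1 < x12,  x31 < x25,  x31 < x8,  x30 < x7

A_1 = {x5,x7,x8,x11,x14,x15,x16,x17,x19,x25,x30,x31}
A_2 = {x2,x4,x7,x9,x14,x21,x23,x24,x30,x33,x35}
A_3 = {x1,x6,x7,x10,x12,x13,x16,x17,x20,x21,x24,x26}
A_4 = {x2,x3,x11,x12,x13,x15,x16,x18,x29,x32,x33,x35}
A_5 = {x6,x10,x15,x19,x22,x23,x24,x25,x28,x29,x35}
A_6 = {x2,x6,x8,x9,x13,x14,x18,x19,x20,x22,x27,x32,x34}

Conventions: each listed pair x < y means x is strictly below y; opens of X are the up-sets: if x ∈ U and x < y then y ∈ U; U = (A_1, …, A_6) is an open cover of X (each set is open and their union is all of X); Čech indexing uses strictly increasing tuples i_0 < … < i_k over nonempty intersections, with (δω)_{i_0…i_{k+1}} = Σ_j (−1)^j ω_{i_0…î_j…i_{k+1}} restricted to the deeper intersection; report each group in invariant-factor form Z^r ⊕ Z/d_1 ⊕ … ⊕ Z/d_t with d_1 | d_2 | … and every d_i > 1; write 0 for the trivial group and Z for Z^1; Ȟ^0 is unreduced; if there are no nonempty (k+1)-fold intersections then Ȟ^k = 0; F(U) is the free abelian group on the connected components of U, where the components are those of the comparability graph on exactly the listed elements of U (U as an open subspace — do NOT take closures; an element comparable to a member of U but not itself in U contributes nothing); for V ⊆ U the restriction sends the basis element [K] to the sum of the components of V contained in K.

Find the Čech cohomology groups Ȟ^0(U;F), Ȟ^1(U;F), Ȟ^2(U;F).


Ȟ^0 ≅ Z,  Ȟ^1 ≅ 0,  Ȟ^2 ≅ Z/2

nerve of the cover:
  A12={x7,x14,x30} A13={x7,x16,x17} A14={x11,x15,x16} A15={x15,x19,x25} A16={x8,x14,x19} A23={x7,x21,x24} A24={x2,x33,x35} A25={x23,x24,x35} A26={x2,x9,x14} A34={x12,x13,x16} A35={x6,x10,x24} A36={x6,x13,x20} A45={x15,x29,x35} A46={x2,x13,x18,x32} A56={x6,x19,x22}
  A123={x7} A126={x14} A134={x16} A145={x15} A156={x19} A235={x24} A245={x35} A246={x2} A346={x13} A356={x6}
components per intersection:
  A1: {x5,x7,x8,x11,x14,x15,x16,x17,x19,x25,x30,x31}
  A2: {x2,x4,x7,x9,x14,x21,x23,x24,x30,x33,x35}
  A3: {x1,x6,x7,x10,x12,x13,x16,x17,x20,x21,x24,x26}
  A4: {x2,x3,x11,x12,x13,x15,x16,x18,x29,x32,x33,x35}
  A5: {x6,x10,x15,x19,x22,x23,x24,x25,x28,x29,x35}
  A6: {x2,x6,x8,x9,x13,x14,x18,x19,x20,x22,x27,x32,x34}
  A12: {x7,x14,x30}
  A13: {x7,x16,x17}
  A14: {x11,x15,x16}
  A15: {x15,x19,x25}
  A16: {x8,x14,x19}
  A23: {x7,x21,x24}
  A24: {x2,x33,x35}
  A25: {x23,x24,x35}
  A26: {x2,x9,x14}
  A34: {x12,x13,x16}
  A35: {x6,x10,x24}
  A36: {x6,x13,x20}
  A45: {x15,x29,x35}
  A46: {x2,x13,x18,x32}
  A56: {x6,x19,x22}
  A123: {x7}
  A126: {x14}
  A134: {x16}
  A145: {x15}
  A156: {x19}
  A235: {x24}
  A245: {x35}
  A246: {x2}
  A346: {x13}
  A356: {x6}
C dims 6,15,10; δ0: rk 5, SNF 1^5; δ1: rk 10, SNF 1^9·2
Ȟ^0 = (6 − 5) − 0 = 1, so Ȟ^0 ≅ Z
Ȟ^1 = (15 − 10) − 5 = 0, so Ȟ^1 ≅ 0
Ȟ^2 = (10 − 0) − 10 = 0 plus torsion [2], so Ȟ^2 ≅ Z/2


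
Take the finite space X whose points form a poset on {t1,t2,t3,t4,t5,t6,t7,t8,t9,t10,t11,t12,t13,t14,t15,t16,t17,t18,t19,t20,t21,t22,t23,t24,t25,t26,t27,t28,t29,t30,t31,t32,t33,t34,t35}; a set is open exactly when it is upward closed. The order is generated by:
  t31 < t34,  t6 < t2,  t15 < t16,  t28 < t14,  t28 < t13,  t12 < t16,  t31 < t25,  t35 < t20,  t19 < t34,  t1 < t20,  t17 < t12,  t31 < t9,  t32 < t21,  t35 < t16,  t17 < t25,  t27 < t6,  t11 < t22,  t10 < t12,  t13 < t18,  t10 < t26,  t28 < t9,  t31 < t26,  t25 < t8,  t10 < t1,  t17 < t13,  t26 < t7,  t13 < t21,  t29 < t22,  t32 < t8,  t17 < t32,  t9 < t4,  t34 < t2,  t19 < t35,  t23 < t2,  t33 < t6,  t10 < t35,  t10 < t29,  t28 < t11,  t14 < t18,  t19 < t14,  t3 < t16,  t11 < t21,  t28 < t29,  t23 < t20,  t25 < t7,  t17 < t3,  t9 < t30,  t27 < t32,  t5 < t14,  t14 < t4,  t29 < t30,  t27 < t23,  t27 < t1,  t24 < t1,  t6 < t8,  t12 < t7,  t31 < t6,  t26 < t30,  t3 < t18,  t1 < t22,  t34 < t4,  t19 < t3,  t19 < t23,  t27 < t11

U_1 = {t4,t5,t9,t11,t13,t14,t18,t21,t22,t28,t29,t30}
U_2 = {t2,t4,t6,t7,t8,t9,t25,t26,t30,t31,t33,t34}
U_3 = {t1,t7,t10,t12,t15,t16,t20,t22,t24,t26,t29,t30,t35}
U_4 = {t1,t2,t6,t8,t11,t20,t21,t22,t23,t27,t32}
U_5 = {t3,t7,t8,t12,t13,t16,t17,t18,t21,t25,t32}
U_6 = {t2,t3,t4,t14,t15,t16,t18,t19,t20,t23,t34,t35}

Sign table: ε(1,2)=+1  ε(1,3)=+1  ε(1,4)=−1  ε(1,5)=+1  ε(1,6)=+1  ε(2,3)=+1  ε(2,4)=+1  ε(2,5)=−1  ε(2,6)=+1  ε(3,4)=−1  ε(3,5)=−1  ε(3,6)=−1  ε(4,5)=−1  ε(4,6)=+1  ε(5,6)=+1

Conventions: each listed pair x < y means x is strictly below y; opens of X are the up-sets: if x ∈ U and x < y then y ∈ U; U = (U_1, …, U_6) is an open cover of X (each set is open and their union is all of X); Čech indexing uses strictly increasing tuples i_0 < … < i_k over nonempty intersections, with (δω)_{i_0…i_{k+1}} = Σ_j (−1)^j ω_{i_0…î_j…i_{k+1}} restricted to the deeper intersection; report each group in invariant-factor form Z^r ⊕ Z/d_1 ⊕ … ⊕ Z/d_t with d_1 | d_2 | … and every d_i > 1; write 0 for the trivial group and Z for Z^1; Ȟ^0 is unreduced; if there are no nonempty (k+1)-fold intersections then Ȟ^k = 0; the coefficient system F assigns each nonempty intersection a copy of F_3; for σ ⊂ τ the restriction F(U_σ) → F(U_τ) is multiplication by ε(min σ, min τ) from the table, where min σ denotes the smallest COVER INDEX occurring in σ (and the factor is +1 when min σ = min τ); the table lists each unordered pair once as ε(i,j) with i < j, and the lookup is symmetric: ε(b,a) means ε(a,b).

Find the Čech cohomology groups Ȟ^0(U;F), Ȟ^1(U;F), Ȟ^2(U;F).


Ȟ^0 ≅ 0; Ȟ^1 ≅ 0; Ȟ^2 ≅ Z/3

nonempty intersections:
  U12={t4,t9,t30} U13={t22,t29,t30} U14={t11,t21,t22} U15={t13,t18,t21} U16={t4,t14,t18} U23={t7,t26,t30} U24={t2,t6,t8} U25={t7,t8,t25} U26={t2,t4,t34} U34={t1,t20,t22} U35={t7,t12,t16} U36={t15,t16,t20,t35} U45={t8,t21,t32} U46={t2,t20,t23} U56={t3,t16,t18}
  U123={t30} U126={t4} U134={t22} U145={t21} U156={t18} U235={t7} U245={t8} U246={t2} U346={t20} U356={t16}
C dims 6,15,10; δ0: rk_F3 6; δ1: rk_F3 9
Ȟ^0: (6−6)−0=0 ⇒ 0
Ȟ^1: (15−9)−6=0 ⇒ 0
Ȟ^2: (10−0)−9=1 ⇒ Z/3


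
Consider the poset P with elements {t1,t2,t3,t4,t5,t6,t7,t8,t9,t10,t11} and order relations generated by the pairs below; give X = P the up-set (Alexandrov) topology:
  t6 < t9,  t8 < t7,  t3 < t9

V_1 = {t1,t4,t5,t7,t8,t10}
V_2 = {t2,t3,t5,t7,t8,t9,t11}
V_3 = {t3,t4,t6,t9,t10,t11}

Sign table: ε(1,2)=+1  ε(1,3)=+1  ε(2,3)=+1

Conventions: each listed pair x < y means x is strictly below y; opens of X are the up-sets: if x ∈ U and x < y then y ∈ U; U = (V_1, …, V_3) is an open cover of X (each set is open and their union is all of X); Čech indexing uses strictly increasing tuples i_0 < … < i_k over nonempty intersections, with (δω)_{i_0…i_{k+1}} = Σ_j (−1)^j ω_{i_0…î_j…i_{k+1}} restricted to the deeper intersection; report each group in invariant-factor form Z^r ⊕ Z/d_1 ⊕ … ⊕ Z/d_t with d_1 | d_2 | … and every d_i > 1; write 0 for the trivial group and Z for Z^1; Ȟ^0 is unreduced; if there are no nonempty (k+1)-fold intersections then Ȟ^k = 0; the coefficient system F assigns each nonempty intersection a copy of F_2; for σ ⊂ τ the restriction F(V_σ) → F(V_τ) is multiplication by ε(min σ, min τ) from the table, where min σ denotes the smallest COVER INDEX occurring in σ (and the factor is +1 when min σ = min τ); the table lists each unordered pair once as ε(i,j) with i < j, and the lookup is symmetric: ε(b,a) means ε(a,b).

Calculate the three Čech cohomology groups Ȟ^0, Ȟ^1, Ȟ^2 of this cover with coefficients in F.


Ȟ^0 = Z/2, Ȟ^1 = Z/2 and Ȟ^2 = 0

nerve simplices:
  V12={t5,t7,t8} V13={t4,t10} V23={t3,t9,t11}
C dims 3,3; δ0: rk_F2 2
degree 0: 3−2−0 = 1 → Ȟ^0 ≅ Z/2
degree 1: 3−0−2 = 1 → Ȟ^1 ≅ Z/2
degree 2: 0−0−0 = 0 → Ȟ^2 ≅ 0


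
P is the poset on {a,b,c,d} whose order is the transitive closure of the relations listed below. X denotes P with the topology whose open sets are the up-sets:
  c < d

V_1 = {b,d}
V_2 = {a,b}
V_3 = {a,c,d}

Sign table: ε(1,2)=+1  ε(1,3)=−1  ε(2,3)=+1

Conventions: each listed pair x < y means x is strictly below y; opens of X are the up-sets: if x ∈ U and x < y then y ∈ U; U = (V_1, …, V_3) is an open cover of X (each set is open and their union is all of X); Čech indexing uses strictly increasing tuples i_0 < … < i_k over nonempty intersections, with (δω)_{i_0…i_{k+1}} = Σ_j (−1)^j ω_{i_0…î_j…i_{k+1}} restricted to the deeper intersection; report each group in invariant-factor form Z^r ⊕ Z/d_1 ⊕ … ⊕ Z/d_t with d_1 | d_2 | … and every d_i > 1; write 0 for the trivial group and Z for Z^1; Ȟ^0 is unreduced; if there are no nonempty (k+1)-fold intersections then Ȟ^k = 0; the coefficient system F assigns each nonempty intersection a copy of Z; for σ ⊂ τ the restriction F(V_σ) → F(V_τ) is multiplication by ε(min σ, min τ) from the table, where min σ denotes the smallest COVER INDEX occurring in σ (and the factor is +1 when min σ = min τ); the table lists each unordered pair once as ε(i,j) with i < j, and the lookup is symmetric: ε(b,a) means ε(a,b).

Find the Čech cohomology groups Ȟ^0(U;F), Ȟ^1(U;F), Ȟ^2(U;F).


Ȟ^0 ≅ 0, Ȟ^1 ≅ Z/2, Ȟ^2 ≅ 0

intersection data:
  V12={b} V13={d} V23={a}
C dims 3,3; δ0: rk 3, SNF 1^2·2
Ȟ^0 = (3 − 3) − 0 = 0, so Ȟ^0 ≅ 0
Ȟ^1 = (3 − 0) − 3 = 0 plus torsion [2], so Ȟ^1 ≅ Z/2
Ȟ^2 = (0 − 0) − 0 = 0, so Ȟ^2 ≅ 0


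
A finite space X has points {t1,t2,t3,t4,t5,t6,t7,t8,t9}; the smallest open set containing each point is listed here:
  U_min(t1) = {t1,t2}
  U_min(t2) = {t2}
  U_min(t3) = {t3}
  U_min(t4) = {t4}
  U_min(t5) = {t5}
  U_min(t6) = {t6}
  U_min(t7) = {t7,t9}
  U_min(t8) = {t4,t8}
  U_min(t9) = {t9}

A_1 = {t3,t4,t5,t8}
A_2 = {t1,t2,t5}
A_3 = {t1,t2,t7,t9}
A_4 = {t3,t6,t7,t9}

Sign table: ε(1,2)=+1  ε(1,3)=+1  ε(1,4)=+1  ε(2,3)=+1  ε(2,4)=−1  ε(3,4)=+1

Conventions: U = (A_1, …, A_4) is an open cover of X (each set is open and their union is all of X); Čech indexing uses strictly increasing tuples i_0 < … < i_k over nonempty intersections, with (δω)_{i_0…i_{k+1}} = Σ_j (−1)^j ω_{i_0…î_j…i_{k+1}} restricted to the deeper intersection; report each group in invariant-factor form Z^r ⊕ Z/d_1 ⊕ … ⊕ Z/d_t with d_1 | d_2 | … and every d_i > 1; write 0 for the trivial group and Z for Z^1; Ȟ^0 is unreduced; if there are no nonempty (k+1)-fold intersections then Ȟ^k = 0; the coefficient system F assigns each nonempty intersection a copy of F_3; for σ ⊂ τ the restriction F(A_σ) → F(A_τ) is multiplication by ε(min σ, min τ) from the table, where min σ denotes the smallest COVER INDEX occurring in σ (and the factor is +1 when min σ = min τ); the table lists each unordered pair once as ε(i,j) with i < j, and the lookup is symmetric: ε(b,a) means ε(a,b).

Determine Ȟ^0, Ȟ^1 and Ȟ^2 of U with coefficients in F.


intersection data:
  A12={t5} A14={t3} A23={t1,t2} A34={t7,t9}
C dims 4,4; δ0: rk_F3 3
Ȟ^0 = (4 − 3) − 0 = 1, so Ȟ^0 ≅ Z/3
Ȟ^1 = (4 − 0) − 3 = 1, so Ȟ^1 ≅ Z/3
Ȟ^2 = (0 − 0) − 0 = 0, so Ȟ^2 ≅ 0

Ȟ^0 ≅ Z/3, Ȟ^1 ≅ Z/3 and Ȟ^2 ≅ 0


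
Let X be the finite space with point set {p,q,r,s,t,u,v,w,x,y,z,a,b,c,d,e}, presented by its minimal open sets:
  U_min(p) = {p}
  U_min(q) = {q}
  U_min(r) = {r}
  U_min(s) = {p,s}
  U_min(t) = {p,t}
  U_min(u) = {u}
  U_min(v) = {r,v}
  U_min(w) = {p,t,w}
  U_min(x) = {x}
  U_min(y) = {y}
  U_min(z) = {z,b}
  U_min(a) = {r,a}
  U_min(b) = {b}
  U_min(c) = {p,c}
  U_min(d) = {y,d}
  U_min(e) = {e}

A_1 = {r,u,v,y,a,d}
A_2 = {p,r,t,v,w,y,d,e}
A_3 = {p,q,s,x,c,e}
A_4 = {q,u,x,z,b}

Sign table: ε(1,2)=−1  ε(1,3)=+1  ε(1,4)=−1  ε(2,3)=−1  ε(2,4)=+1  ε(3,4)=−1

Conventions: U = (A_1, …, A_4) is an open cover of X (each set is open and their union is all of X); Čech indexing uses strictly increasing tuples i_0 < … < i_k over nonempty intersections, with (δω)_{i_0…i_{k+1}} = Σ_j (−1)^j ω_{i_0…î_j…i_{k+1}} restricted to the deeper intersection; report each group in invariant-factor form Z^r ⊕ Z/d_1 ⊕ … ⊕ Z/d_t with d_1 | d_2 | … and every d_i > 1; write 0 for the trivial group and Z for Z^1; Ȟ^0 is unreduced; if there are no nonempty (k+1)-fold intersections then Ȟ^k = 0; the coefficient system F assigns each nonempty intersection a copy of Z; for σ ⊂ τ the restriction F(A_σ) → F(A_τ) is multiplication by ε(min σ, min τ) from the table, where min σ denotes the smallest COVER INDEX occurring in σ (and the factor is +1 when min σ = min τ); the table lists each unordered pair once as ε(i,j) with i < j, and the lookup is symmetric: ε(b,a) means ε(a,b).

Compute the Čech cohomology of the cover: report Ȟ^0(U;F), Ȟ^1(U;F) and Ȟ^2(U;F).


Ȟ^0 = Z, Ȟ^1 = Z, Ȟ^2 = 0

nonempty intersections:
  A12={r,v,y,d} A14={u} A23={p,e} A34={q,x}
C dims 4,4; δ0: rk 3, SNF 1^3
Ȟ^0: (4−3)−0=1 ⇒ Z
Ȟ^1: (4−0)−3=1 ⇒ Z
Ȟ^2: (0−0)−0=0 ⇒ 0


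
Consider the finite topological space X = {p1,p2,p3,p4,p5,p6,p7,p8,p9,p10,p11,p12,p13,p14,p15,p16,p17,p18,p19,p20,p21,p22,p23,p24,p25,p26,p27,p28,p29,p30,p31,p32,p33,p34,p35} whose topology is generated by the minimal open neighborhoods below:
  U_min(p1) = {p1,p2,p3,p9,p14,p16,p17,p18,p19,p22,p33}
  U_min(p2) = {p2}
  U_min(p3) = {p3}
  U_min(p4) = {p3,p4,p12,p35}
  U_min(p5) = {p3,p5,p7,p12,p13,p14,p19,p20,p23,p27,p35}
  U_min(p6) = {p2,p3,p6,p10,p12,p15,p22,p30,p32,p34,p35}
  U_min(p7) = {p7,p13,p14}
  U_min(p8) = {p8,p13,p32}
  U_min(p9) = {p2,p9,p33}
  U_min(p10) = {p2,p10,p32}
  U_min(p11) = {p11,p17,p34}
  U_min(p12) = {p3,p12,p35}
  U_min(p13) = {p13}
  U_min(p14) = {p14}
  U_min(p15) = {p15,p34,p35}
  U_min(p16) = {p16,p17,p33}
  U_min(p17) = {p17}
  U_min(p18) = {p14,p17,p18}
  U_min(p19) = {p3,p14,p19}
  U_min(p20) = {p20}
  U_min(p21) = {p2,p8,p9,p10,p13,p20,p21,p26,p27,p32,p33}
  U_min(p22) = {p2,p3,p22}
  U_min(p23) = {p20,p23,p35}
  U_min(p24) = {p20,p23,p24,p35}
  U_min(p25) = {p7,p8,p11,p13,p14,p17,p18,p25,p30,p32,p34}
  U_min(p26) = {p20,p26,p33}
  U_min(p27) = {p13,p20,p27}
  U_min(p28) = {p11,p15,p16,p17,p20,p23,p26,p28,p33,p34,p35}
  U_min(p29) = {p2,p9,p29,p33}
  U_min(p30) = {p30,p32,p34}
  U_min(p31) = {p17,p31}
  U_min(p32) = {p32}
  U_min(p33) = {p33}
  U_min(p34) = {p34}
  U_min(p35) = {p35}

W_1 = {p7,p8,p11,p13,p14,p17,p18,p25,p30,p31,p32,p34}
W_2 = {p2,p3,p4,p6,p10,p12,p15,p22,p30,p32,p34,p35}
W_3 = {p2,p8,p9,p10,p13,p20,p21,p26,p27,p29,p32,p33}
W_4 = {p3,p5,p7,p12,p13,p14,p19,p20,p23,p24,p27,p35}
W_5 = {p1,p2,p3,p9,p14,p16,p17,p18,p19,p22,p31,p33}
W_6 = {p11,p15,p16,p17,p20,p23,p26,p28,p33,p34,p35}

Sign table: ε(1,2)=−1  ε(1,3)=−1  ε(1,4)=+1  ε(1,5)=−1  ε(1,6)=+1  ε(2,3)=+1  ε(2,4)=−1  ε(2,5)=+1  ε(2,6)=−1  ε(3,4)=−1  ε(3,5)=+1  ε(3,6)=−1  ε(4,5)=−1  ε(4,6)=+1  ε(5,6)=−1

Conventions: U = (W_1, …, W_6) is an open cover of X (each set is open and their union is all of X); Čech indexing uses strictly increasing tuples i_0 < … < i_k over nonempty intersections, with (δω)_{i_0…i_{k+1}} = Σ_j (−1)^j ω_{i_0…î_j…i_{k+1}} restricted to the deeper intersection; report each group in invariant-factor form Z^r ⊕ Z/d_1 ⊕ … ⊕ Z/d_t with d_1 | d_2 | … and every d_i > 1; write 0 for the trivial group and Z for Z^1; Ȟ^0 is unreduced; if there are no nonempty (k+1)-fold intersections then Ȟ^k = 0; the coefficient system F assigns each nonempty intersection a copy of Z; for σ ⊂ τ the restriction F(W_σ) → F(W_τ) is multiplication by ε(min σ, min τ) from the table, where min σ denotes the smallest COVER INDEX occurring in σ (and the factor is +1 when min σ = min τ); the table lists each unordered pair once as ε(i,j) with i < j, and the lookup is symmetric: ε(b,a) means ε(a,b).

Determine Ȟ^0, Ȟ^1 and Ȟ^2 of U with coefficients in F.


Ȟ^0(U;F) ≅ Z; Ȟ^1(U;F) ≅ 0; Ȟ^2(U;F) ≅ Z/2

nerve simplices:
  W12={p30,p32,p34} W13={p8,p13,p32} W14={p7,p13,p14} W15={p14,p17,p18,p31} W16={p11,p17,p34} W23={p2,p10,p32} W24={p3,p12,p35} W25={p2,p3,p22} W26={p15,p34,p35} W34={p13,p20,p27} W35={p2,p9,p33} W36={p20,p26,p33} W45={p3,p14,p19} W46={p20,p23,p35} W56={p16,p17,p33}
  W123={p32} W126={p34} W134={p13} W145={p14} W156={p17} W235={p2} W245={p3} W246={p35} W346={p20} W356={p33}
C dims 6,15,10; δ0: rk 5, SNF 1^5; δ1: rk 10, SNF 1^9·2
degree 0: 6−5−0 = 1 → Ȟ^0 ≅ Z
degree 1: 15−10−5 = 0 → Ȟ^1 ≅ 0
degree 2: 10−0−10 = 0 plus torsion [2] → Ȟ^2 ≅ Z/2


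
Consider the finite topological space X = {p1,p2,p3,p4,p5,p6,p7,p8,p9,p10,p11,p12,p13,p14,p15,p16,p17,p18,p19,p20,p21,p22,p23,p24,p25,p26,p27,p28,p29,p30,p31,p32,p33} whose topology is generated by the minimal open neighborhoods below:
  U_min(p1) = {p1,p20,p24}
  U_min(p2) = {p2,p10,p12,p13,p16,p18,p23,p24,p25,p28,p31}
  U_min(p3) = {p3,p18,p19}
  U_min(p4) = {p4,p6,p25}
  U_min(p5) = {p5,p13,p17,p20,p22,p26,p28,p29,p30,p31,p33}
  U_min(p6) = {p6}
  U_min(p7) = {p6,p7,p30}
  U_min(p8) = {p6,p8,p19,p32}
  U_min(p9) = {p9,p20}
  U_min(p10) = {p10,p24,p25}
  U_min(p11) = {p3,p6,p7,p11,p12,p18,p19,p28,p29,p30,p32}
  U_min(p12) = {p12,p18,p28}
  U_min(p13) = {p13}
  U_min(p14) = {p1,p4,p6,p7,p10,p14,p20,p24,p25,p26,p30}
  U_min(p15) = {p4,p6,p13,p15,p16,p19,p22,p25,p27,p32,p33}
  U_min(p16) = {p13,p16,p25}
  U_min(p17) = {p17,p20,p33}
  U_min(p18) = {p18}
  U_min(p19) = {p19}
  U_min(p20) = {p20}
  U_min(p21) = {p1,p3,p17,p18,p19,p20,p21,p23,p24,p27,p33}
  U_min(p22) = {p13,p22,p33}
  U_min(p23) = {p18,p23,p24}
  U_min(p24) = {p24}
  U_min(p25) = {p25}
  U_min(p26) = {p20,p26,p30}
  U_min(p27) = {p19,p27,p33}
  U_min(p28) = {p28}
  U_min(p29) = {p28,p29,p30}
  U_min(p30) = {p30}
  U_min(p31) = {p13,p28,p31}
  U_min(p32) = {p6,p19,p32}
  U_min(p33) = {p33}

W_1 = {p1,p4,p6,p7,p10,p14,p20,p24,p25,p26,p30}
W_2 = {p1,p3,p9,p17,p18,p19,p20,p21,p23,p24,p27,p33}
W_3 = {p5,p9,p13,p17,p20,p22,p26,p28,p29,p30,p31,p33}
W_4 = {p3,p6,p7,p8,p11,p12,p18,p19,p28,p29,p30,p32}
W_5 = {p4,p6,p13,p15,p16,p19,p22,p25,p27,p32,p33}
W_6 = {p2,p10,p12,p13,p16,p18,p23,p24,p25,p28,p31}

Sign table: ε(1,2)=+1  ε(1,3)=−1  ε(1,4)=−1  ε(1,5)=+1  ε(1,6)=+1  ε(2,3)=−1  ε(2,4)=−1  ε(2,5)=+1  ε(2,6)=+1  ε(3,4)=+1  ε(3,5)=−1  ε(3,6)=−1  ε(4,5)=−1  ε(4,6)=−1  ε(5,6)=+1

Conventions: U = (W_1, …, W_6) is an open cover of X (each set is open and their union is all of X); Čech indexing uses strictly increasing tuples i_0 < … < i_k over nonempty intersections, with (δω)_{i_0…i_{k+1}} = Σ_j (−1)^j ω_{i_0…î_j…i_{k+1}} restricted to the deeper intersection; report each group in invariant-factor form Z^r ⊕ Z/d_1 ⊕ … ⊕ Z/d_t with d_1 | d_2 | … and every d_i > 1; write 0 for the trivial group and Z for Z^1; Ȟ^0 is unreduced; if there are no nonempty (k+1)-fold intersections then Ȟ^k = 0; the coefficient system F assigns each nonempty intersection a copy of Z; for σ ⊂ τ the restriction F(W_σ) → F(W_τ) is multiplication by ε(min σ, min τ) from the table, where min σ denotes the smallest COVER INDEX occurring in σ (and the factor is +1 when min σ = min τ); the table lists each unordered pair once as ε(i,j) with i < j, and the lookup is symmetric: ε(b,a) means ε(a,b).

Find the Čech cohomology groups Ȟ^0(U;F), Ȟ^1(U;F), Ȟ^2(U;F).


cover nerve:
  W12={p1,p20,p24} W13={p20,p26,p30} W14={p6,p7,p30} W15={p4,p6,p25} W16={p10,p24,p25} W23={p9,p17,p20,p33} W24={p3,p18,p19} W25={p19,p27,p33} W26={p18,p23,p24} W34={p28,p29,p30} W35={p13,p22,p33} W36={p13,p28,p31} W45={p6,p19,p32} W46={p12,p18,p28} W56={p13,p16,p25}
  W123={p20} W126={p24} W134={p30} W145={p6} W156={p25} W235={p33} W245={p19} W246={p18} W346={p28} W356={p13}
C dims 6,15,10; δ0: rk 5, SNF 1^5; δ1: rk 10, SNF 1^9·2
Ȟ^0: (6−5)−0=1 ⇒ Z
Ȟ^1: (15−10)−5=0 ⇒ 0
Ȟ^2: (10−0)−10=0 plus torsion [2] ⇒ Z/2

Ȟ^0 ≅ Z,  Ȟ^1 ≅ 0,  Ȟ^2 ≅ Z/2


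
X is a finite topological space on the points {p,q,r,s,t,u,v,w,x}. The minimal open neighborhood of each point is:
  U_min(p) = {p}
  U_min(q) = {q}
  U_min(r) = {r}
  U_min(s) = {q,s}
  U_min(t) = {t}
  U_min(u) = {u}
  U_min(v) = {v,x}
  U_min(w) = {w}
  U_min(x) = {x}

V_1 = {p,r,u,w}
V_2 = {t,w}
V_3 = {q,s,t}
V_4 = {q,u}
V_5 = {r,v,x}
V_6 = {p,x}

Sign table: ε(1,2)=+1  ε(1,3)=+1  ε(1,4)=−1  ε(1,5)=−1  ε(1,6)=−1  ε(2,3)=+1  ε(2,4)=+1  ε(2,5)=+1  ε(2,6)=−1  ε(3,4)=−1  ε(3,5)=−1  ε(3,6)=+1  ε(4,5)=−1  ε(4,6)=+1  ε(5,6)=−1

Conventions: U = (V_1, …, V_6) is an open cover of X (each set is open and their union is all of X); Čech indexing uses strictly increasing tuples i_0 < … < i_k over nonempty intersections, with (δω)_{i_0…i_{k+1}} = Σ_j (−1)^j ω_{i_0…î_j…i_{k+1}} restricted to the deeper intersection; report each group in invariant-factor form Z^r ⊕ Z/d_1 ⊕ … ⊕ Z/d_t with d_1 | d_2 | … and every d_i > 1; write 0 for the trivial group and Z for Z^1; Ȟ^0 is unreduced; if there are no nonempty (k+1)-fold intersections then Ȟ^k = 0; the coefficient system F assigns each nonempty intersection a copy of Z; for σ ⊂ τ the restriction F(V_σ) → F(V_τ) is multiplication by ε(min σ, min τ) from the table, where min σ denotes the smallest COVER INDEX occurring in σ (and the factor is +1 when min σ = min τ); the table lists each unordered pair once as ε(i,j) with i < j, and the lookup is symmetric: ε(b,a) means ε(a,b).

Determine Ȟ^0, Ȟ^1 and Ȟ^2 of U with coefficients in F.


intersection data:
  V12={w} V14={u} V15={r} V16={p} V23={t} V34={q} V56={x}
C dims 6,7; δ0: rk 6, SNF 1^5·2
Ȟ^0 = (6 − 6) − 0 = 0, so Ȟ^0 ≅ 0
Ȟ^1 = (7 − 0) − 6 = 1 plus torsion [2], so Ȟ^1 ≅ Z ⊕ Z/2
Ȟ^2 = (0 − 0) − 0 = 0, so Ȟ^2 ≅ 0

Ȟ^0 = 0, Ȟ^1 = Z ⊕ Z/2 and Ȟ^2 = 0


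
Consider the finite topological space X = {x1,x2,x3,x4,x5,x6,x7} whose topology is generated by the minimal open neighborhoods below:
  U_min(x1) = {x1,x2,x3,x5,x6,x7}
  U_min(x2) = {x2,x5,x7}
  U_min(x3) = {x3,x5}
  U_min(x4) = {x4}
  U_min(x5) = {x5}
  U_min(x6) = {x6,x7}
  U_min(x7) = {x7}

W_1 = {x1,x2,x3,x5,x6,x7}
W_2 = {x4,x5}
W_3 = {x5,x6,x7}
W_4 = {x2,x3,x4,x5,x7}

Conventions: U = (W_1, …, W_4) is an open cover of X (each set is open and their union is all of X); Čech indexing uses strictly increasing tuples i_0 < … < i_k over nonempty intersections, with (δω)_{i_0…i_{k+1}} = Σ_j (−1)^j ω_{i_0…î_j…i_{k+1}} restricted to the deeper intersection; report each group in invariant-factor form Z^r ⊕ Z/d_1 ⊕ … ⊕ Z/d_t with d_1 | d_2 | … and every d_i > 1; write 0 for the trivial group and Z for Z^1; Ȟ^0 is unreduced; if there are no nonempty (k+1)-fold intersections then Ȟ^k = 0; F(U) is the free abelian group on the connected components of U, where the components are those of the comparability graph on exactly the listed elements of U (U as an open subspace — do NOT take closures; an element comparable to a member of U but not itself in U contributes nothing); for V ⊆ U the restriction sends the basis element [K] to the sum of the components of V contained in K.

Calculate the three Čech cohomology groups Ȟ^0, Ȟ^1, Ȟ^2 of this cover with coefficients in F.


Ȟ^0(U;F) ≅ Z^2, Ȟ^1(U;F) ≅ 0, Ȟ^2(U;F) ≅ 0

nerve simplices:
  W12={x5} W13={x5,x6,x7} W14={x2,x3,x5,x7} W23={x5} W24={x4,x5} W34={x5,x7}
  W123={x5} W124={x5} W134={x5,x7} W234={x5}
  W1234={x5}
components per intersection:
  W1: {x1,x2,x3,x5,x6,x7}
  W2: {x4} {x5}
  W3: {x5} {x6,x7}
  W4: {x2,x3,x5,x7} {x4}
  W12: {x5}
  W13: {x5} {x6,x7}
  W14: {x2,x3,x5,x7}
  W23: {x5}
  W24: {x4} {x5}
  W34: {x5} {x7}
  W123: {x5}
  W124: {x5}
  W134: {x5} {x7}
  W234: {x5}
  W1234: {x5}
C dims 7,9,5,1; δ0: rk 5, SNF 1^5; δ1: rk 4, SNF 1^4; δ2: rk 1, SNF 1^1
degree 0: 7−5−0 = 2 → Ȟ^0 ≅ Z^2
degree 1: 9−4−5 = 0 → Ȟ^1 ≅ 0
degree 2: 5−1−4 = 0 → Ȟ^2 ≅ 0


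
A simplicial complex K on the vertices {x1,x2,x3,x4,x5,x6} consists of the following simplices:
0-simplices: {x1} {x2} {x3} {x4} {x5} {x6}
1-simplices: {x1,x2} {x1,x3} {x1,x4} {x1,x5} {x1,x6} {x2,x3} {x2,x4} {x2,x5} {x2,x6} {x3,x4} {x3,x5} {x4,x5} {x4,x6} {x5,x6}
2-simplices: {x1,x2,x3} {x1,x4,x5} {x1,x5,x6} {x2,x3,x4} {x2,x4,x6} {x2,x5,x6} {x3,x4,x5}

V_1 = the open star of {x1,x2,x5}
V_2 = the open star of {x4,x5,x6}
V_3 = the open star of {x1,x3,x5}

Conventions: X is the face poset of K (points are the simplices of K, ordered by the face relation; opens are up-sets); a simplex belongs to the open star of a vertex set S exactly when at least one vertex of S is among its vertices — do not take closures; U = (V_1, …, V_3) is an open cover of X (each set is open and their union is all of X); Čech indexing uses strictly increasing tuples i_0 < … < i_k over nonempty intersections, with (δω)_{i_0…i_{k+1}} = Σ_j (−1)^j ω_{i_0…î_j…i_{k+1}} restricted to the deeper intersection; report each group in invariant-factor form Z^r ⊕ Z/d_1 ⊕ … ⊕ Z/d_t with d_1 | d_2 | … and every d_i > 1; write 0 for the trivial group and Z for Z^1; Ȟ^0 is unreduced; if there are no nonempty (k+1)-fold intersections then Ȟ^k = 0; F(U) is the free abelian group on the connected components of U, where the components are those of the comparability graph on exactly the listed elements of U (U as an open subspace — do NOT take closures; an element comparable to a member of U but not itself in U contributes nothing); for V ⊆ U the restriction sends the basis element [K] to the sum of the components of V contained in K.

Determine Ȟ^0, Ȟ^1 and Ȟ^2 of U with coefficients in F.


nerve simplices:
  V1={{x1},{x2},{x5},{x1,x2},{x1,x3},{x1,x4},{x1,x5},{x1,x6},{x2,x3},{x2,x4},{x2,x5},{x2,x6},{x3,x5},{x4,x5},{x5,x6},{x1,x2,x3},{x1,x4,x5},{x1,x5,x6},{x2,x3,x4},{x2,x4,x6},{x2,x5,x6},{x3,x4,x5}} V2={{x4},{x5},{x6},{x1,x4},{x1,x5},{x1,x6},{x2,x4},{x2,x5},{x2,x6},{x3,x4},{x3,x5},{x4,x5},{x4,x6},{x5,x6},{x1,x4,x5},{x1,x5,x6},{x2,x3,x4},{x2,x4,x6},{x2,x5,x6},{x3,x4,x5}} V3={{x1},{x3},{x5},{x1,x2},{x1,x3},{x1,x4},{x1,x5},{x1,x6},{x2,x3},{x2,x5},{x3,x4},{x3,x5},{x4,x5},{x5,x6},{x1,x2,x3},{x1,x4,x5},{x1,x5,x6},{x2,x3,x4},{x2,x5,x6},{x3,x4,x5}}
  V12={{x5},{x1,x4},{x1,x5},{x1,x6},{x2,x4},{x2,x5},{x2,x6},{x3,x5},{x4,x5},{x5,x6},{x1,x4,x5},{x1,x5,x6},{x2,x3,x4},{x2,x4,x6},{x2,x5,x6},{x3,x4,x5}} V13={{x1},{x5},{x1,x2},{x1,x3},{x1,x4},{x1,x5},{x1,x6},{x2,x3},{x2,x5},{x3,x5},{x4,x5},{x5,x6},{x1,x2,x3},{x1,x4,x5},{x1,x5,x6},{x2,x3,x4},{x2,x5,x6},{x3,x4,x5}} V23={{x5},{x1,x4},{x1,x5},{x1,x6},{x2,x5},{x3,x4},{x3,x5},{x4,x5},{x5,x6},{x1,x4,x5},{x1,x5,x6},{x2,x3,x4},{x2,x5,x6},{x3,x4,x5}}
  V123={{x5},{x1,x4},{x1,x5},{x1,x6},{x2,x5},{x3,x5},{x4,x5},{x5,x6},{x1,x4,x5},{x1,x5,x6},{x2,x3,x4},{x2,x5,x6},{x3,x4,x5}}
components per intersection:
  V1: {{x1},{x2},{x5},{x1,x2},{x1,x3},{x1,x4},{x1,x5},{x1,x6},{x2,x3},{x2,x4},{x2,x5},{x2,x6},{x3,x5},{x4,x5},{x5,x6},{x1,x2,x3},{x1,x4,x5},{x1,x5,x6},{x2,x3,x4},{x2,x4,x6},{x2,x5,x6},{x3,x4,x5}}
  V2: {{x4},{x5},{x6},{x1,x4},{x1,x5},{x1,x6},{x2,x4},{x2,x5},{x2,x6},{x3,x4},{x3,x5},{x4,x5},{x4,x6},{x5,x6},{x1,x4,x5},{x1,x5,x6},{x2,x3,x4},{x2,x4,x6},{x2,x5,x6},{x3,x4,x5}}
  V3: {{x1},{x3},{x5},{x1,x2},{x1,x3},{x1,x4},{x1,x5},{x1,x6},{x2,x3},{x2,x5},{x3,x4},{x3,x5},{x4,x5},{x5,x6},{x1,x2,x3},{x1,x4,x5},{x1,x5,x6},{x2,x3,x4},{x2,x5,x6},{x3,x4,x5}}
  V12: {{x5},{x1,x4},{x1,x5},{x1,x6},{x2,x4},{x2,x5},{x2,x6},{x3,x5},{x4,x5},{x5,x6},{x1,x4,x5},{x1,x5,x6},{x2,x3,x4},{x2,x4,x6},{x2,x5,x6},{x3,x4,x5}}
  V13: {{x1},{x5},{x1,x2},{x1,x3},{x1,x4},{x1,x5},{x1,x6},{x2,x3},{x2,x5},{x3,x5},{x4,x5},{x5,x6},{x1,x2,x3},{x1,x4,x5},{x1,x5,x6},{x2,x3,x4},{x2,x5,x6},{x3,x4,x5}}
  V23: {{x5},{x1,x4},{x1,x5},{x1,x6},{x2,x5},{x3,x4},{x3,x5},{x4,x5},{x5,x6},{x1,x4,x5},{x1,x5,x6},{x2,x3,x4},{x2,x5,x6},{x3,x4,x5}}
  V123: {{x5},{x1,x4},{x1,x5},{x1,x6},{x2,x5},{x3,x5},{x4,x5},{x5,x6},{x1,x4,x5},{x1,x5,x6},{x2,x5,x6},{x3,x4,x5}} {{x2,x3,x4}}
C dims 3,3,2; δ0: rk 2, SNF 1^2; δ1: rk 1, SNF 1^1
degree 0: 3−2−0 = 1 → Ȟ^0 ≅ Z
degree 1: 3−1−2 = 0 → Ȟ^1 ≅ 0
degree 2: 2−0−1 = 1 → Ȟ^2 ≅ Z

Ȟ^0(U;F) ≅ Z,  Ȟ^1(U;F) ≅ 0,  Ȟ^2(U;F) ≅ Z


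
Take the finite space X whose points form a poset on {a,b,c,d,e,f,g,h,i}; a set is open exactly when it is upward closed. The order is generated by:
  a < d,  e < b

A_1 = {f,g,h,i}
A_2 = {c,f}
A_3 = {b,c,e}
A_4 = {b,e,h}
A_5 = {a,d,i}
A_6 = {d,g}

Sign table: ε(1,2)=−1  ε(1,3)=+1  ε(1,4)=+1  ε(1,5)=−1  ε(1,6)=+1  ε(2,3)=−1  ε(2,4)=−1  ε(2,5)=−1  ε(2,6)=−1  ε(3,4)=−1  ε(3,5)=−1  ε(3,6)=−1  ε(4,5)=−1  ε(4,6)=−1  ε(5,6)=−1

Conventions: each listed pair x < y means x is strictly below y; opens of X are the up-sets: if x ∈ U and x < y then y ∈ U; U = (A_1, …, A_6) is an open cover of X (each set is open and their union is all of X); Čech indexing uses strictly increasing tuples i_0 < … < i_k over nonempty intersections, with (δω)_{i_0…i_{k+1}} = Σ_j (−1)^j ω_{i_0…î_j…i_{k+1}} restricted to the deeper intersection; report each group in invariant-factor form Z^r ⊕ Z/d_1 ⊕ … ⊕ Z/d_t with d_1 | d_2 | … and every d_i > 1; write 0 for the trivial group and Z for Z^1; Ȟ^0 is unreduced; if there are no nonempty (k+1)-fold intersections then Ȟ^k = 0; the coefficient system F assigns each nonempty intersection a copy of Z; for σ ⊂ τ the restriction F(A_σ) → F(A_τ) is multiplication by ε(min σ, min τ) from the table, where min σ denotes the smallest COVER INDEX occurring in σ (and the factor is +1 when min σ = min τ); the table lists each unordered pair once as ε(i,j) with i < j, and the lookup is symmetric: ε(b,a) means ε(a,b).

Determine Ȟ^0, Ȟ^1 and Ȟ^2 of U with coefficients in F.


nerve of the cover:
  A12={f} A14={h} A15={i} A16={g} A23={c} A34={b,e} A56={d}
C dims 6,7; δ0: rk 6, SNF 1^5·2
Ȟ^0 = (6 − 6) − 0 = 0, so Ȟ^0 ≅ 0
Ȟ^1 = (7 − 0) − 6 = 1 plus torsion [2], so Ȟ^1 ≅ Z ⊕ Z/2
Ȟ^2 = (0 − 0) − 0 = 0, so Ȟ^2 ≅ 0

Ȟ^0(U;F) ≅ 0, Ȟ^1(U;F) ≅ Z ⊕ Z/2, Ȟ^2(U;F) ≅ 0


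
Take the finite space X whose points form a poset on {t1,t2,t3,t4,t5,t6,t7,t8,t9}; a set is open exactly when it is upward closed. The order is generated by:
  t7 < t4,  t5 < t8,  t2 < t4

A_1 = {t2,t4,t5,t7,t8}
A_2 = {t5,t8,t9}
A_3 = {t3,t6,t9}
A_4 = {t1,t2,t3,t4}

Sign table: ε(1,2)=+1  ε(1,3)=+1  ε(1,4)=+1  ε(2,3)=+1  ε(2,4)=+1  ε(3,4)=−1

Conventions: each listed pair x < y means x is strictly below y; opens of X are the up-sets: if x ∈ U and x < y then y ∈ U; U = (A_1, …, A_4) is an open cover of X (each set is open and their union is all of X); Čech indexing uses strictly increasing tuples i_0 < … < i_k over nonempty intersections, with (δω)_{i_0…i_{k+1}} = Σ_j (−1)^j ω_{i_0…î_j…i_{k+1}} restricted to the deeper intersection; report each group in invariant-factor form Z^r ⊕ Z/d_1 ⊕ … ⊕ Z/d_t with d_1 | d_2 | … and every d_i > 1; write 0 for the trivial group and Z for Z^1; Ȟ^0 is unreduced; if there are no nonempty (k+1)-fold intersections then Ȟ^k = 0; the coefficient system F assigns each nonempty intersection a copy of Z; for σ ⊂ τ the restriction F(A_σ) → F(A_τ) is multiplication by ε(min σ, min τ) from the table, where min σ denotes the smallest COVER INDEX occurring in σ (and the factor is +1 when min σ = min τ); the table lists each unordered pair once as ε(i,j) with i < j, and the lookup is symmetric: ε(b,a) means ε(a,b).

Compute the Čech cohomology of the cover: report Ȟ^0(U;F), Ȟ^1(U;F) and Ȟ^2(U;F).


nonempty intersections:
  A12={t5,t8} A14={t2,t4} A23={t9} A34={t3}
C dims 4,4; δ0: rk 4, SNF 1^3·2
Ȟ^0: (4−4)−0=0 ⇒ 0
Ȟ^1: (4−0)−4=0 plus torsion [2] ⇒ Z/2
Ȟ^2: (0−0)−0=0 ⇒ 0

Ȟ^0 ≅ 0, Ȟ^1 ≅ Z/2 and Ȟ^2 ≅ 0


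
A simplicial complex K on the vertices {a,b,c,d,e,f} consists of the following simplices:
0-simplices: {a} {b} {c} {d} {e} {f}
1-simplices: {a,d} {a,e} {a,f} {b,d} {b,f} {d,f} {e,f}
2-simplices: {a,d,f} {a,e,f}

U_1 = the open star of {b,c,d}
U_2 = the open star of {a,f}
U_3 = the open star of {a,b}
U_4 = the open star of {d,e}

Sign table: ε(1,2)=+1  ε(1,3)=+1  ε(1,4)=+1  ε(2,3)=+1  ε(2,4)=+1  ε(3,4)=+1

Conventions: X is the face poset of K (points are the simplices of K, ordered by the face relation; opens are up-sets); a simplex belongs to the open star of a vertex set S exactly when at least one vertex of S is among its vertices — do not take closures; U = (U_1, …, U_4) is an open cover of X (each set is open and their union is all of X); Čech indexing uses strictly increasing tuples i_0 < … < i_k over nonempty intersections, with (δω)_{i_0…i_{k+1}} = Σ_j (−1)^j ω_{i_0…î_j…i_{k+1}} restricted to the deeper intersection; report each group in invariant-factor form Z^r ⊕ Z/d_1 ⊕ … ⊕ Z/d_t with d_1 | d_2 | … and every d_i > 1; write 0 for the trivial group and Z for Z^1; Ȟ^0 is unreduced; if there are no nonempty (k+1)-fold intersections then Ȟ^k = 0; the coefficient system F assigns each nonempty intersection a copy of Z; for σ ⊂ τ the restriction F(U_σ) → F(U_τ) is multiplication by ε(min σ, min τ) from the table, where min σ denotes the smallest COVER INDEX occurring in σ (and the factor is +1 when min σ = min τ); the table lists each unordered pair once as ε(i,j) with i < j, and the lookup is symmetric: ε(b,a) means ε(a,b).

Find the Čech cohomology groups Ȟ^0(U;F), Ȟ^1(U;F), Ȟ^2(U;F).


nonempty overlaps:
  U1={{b},{c},{d},{a,d},{b,d},{b,f},{d,f},{a,d,f}} U2={{a},{f},{a,d},{a,e},{a,f},{b,f},{d,f},{e,f},{a,d,f},{a,e,f}} U3={{a},{b},{a,d},{a,e},{a,f},{b,d},{b,f},{a,d,f},{a,e,f}} U4={{d},{e},{a,d},{a,e},{b,d},{d,f},{e,f},{a,d,f},{a,e,f}}
  U12={{a,d},{b,f},{d,f},{a,d,f}} U13={{b},{a,d},{b,d},{b,f},{a,d,f}} U14={{d},{a,d},{b,d},{d,f},{a,d,f}} U23={{a},{a,d},{a,e},{a,f},{b,f},{a,d,f},{a,e,f}} U24={{a,d},{a,e},{d,f},{e,f},{a,d,f},{a,e,f}} U34={{a,d},{a,e},{b,d},{a,d,f},{a,e,f}}
  U123={{a,d},{b,f},{a,d,f}} U124={{a,d},{d,f},{a,d,f}} U134={{a,d},{b,d},{a,d,f}} U234={{a,d},{a,e},{a,d,f},{a,e,f}}
  U1234={{a,d},{a,d,f}}
C dims 4,6,4,1; δ0: rk 3, SNF 1^3; δ1: rk 3, SNF 1^3; δ2: rk 1, SNF 1^1
degree 0: 4−3−0 = 1 → Ȟ^0 ≅ Z
degree 1: 6−3−3 = 0 → Ȟ^1 ≅ 0
degree 2: 4−1−3 = 0 → Ȟ^2 ≅ 0

Ȟ^0 = Z, Ȟ^1 = 0 and Ȟ^2 = 0
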